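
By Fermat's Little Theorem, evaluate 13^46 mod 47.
By Fermat's Little Theorem, 13^{46} ≡ 1 (mod 47) since 47 is prime and gcd(13, 47) = 1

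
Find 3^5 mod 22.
By repeated squaring mod 22: 3^{1}≡3, 3^{2}≡9, 3^{4}≡15. Then 3^{5} = 3^{4+1} ≡ 15 × 3 ≡ 1 mod 22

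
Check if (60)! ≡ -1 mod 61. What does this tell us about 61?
(60)! mod 61 = 60. Since this equals -1 mod 61, Wilson confirms 61 is prime.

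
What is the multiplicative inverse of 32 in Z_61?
Since 61 is prime, by Fermat 32^(-1) ≡ 32^{59} ≡ 21 (mod 61). Verify: 32 × 21 = 672 ≡ 1 (mod 61)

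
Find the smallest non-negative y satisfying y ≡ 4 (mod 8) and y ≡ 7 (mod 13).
M = 8 × 13 = 104. M₁ = 13, y₁ ≡ 5 (mod 8). M₂ = 8, y₂ ≡ 5 (mod 13). y = 4×13×5 + 7×8×5 ≡ 20 (mod 104)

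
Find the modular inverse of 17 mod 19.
Since 19 is prime, by Fermat 17^(-1) ≡ 17^{17} ≡ 9 (mod 19). Verify: 17 × 9 = 153 ≡ 1 (mod 19)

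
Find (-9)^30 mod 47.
By repeated squaring mod 47: (-9)^{1}≡38, (-9)^{2}≡34, (-9)^{4}≡28, (-9)^{8}≡32, (-9)^{16}≡37. Then (-9)^{30} = (-9)^{16+8+4+2} ≡ 37 × 32 × 28 × 34 ≡ 14 mod 47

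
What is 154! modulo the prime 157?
(156)! = (154)! × (155) × (156) ≡ -1 (mod 157). So (154)! ≡ -1 × [(156)(155)]^(-1) ≡ 78 (mod 157)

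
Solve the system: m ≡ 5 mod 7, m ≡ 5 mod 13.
M = 7 × 13 = 91. M₁ = 13, y₁ ≡ 6 mod 7. M₂ = 7, y₂ ≡ 2 mod 13. m = 5×13×6 + 5×7×2 ≡ 5 mod 91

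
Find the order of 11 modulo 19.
Powers of 11 mod 19: 11^1≡11, 11^2≡7, 11^3≡1. ord_19(11) = 3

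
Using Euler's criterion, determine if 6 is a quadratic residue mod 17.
By Euler's criterion: 6^{8} ≡ 16 mod 17. Since this equals -1 (≡ 16), 6 is not a QR.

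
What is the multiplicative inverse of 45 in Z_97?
Since 97 is prime, by Fermat 45^(-1) ≡ 45^{95} ≡ 69 mod 97. Verify: 45 × 69 = 3105 ≡ 1 mod 97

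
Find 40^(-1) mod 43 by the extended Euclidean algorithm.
Extended GCD: 40(14) + 43(-13) = 1. So 40^(-1) ≡ 14 mod 43. Verify: 40 × 14 = 560 ≡ 1 mod 43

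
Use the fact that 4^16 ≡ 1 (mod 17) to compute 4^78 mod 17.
By Fermat: 4^{16} ≡ 1 (mod 17). 78 = 4×16 + 14. So 4^{78} ≡ 4^{14} ≡ 16 (mod 17)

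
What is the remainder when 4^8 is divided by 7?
Using Fermat: 4^{6} ≡ 1 mod 7. 8 ≡ 2 mod 6. So 4^{8} ≡ 4^{2} ≡ 2 mod 7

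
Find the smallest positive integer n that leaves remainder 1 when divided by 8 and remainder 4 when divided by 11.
M = 8 × 11 = 88. M₁ = 11, y₁ ≡ 3 mod 8. M₂ = 8, y₂ ≡ 7 mod 11. n = 1×11×3 + 4×8×7 ≡ 81 mod 88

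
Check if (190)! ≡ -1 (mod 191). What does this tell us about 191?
(190)! mod 191 = 190. Since this equals -1 (mod 191), Wilson confirms 191 is prime.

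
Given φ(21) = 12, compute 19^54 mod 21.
By Euler: 19^{12} ≡ 1 (mod 21) since gcd(19, 21) = 1. 54 = 4×12 + 6. So 19^{54} ≡ 19^{6} ≡ 1 (mod 21)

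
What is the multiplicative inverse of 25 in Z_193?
Since 193 is prime, by Fermat 25^(-1) ≡ 25^{191} ≡ 139 mod 193. Verify: 25 × 139 = 3475 ≡ 1 mod 193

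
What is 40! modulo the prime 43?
(42)! = (40)! × (41) × (42) ≡ -1 (mod 43). So (40)! ≡ -1 × [(42)(41)]^(-1) ≡ 21 (mod 43)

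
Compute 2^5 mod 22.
By repeated squaring mod 22: 2^{1}≡2, 2^{2}≡4, 2^{4}≡16. Then 2^{5} = 2^{4+1} ≡ 16 × 2 ≡ 10 mod 22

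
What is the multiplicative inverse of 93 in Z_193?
Since 193 is prime, by Fermat 93^(-1) ≡ 93^{191} ≡ 110 mod 193. Verify: 93 × 110 = 10230 ≡ 1 mod 193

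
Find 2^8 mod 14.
By repeated squaring mod 14: 2^{1}≡2, 2^{2}≡4, 2^{4}≡2, 2^{8}≡4. So 2^{8} ≡ 4 mod 14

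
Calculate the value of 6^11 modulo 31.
By repeated squaring mod 31: 6^{1}≡6, 6^{2}≡5, 6^{4}≡25, 6^{8}≡5. Then 6^{11} = 6^{8+2+1} ≡ 5 × 5 × 6 ≡ 26 mod 31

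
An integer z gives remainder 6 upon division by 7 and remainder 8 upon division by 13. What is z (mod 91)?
M = 7 × 13 = 91. M₁ = 13, y₁ ≡ 6 (mod 7). M₂ = 7, y₂ ≡ 2 (mod 13). z = 6×13×6 + 8×7×2 ≡ 34 (mod 91)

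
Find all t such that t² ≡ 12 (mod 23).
The square roots of 12 mod 23 are 9 and 14. Verify: 9² = 81 ≡ 12 (mod 23)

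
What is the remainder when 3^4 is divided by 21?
3^{4} = 81 ≡ 18 (mod 21)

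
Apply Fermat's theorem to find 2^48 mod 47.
By Fermat: 2^{46} ≡ 1 mod 47. So 2^{48} = 2^{46} · 2^{2} ≡ 2^{2} ≡ 4 mod 47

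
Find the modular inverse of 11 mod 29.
Since 29 is prime, by Fermat 11^(-1) ≡ 11^{27} ≡ 8 mod 29. Verify: 11 × 8 = 88 ≡ 1 mod 29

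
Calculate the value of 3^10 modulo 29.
By repeated squaring (mod 29): 3^{1}≡3, 3^{2}≡9, 3^{4}≡23, 3^{8}≡7. Then 3^{10} = 3^{8+2} ≡ 7 × 9 ≡ 5 (mod 29)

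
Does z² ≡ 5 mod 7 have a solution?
By Euler's criterion: 5^{3} ≡ 6 mod 7. Since this equals -1 (≡ 6), 5 is not a QR.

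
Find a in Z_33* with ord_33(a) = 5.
4 has order 5 mod 33 since 4^{5} ≡ 1 mod 33 and no smaller power works.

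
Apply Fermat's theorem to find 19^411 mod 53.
By Fermat: 19^{52} ≡ 1 mod 53. 411 ≡ 47 mod 52. So 19^{411} ≡ 19^{47} ≡ 33 mod 53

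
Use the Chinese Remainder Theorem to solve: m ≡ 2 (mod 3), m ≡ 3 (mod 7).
M = 3 × 7 = 21. M₁ = 7, y₁ ≡ 1 (mod 3). M₂ = 3, y₂ ≡ 5 (mod 7). m = 2×7×1 + 3×3×5 ≡ 17 (mod 21)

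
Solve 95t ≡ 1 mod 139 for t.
Since 139 is prime, by Fermat 95^(-1) ≡ 95^{137} ≡ 60 mod 139. Verify: 95 × 60 = 5700 ≡ 1 mod 139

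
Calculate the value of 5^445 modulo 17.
Using Fermat: 5^{16} ≡ 1 (mod 17). 445 ≡ 13 (mod 16). So 5^{445} ≡ 5^{13} ≡ 3 (mod 17)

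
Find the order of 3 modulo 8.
Powers of 3 mod 8: 3^1≡3, 3^2≡1. ord_8(3) = 2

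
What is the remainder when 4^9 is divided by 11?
By repeated squaring mod 11: 4^{1}≡4, 4^{2}≡5, 4^{4}≡3, 4^{8}≡9. Then 4^{9} = 4^{8+1} ≡ 9 × 4 ≡ 3 mod 11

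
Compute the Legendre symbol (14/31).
(14/31) = 14^{15} mod 31 = 1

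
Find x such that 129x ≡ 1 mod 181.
Since 181 is prime, by Fermat 129^(-1) ≡ 129^{179} ≡ 87 mod 181. Verify: 129 × 87 = 11223 ≡ 1 mod 181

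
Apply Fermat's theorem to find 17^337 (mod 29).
By Fermat: 17^{28} ≡ 1 (mod 29). 337 ≡ 1 (mod 28). So 17^{337} ≡ 17^{1} ≡ 17 (mod 29)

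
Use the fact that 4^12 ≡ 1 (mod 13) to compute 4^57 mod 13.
By Fermat: 4^{12} ≡ 1 (mod 13). 57 = 4×12 + 9. So 4^{57} ≡ 4^{9} ≡ 12 (mod 13)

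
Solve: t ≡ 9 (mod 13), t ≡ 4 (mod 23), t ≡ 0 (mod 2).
M = 13 × 23 × 2 = 598. M₁ = 46, y₁ ≡ 2 (mod 13). M₂ = 26, y₂ ≡ 8 (mod 23). M₃ = 299, y₃ ≡ 1 (mod 2). t = 9×46×2 + 4×26×8 + 0×299×1 ≡ 464 (mod 598)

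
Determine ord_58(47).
Powers of 47 mod 58: 47^1≡47, 47^2≡5, 47^3≡3, 47^4≡25, 47^5≡15, 47^6≡9, 47^7≡17, 47^8≡45, 47^9≡27, 47^10≡51, 47^11≡19, 47^12≡23, 47^13≡37, 47^14≡57, 47^15≡11, 47^16≡53, 47^17≡55, 47^18≡33, 47^19≡43, 47^20≡49, 47^21≡41, 47^22≡13, 47^23≡31, 47^24≡7, 47^25≡39, 47^26≡35, 47^27≡21, 47^28≡1. ord_58(47) = 28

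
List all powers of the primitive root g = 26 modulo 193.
26^1, 26^2, ..., 26^{192} mod 193: [26, 97, 13, 145, 103, 169, 148, 181, 74, 187, 37, 190, 115, 95, 154, 144, 77, 72, 135, 36, 164, 18, 82, 9, 41, 101, 117, 147, 155, 170, 174, 85, 87, 139, 140, 166, 70, 83, 35, 138, 114, 69, 57, 131, 125, 162, 159, 81, 176, 137, 88, 165, 44, 179, 22, 186, 11, 93, 102, 143, 51, 168, 122, 84, 61, 42, 127, 21, 160, 107, 80, 150, 40, 75, 20, 134, 10, 67, 5, 130, 99, 65, 146, 129, 73, 161, 133, 177, 163, 185, 178, 189, 89, 191, 141, 192, 167, 96, 180, 48, 90, 24, 45, 12, 119, 6, 156, 3, 78, 98, 39, 49, 116, 121, 58, 157, 29, 175, 111, 184, 152, 92, 76, 46, 38, 23, 19, 108, 106, 54, 53, 27, 123, 110, 158, 55, 79, 124, 136, 62, 68, 31, 34, 112, 17, 56, 105, 28, 149, 14, 171, 7, 182, 100, 91, 50, 142, 25, 71, 109, 132, 151, 66, 172, 33, 86, 113, 43, 153, 118, 173, 59, 183, 126, 188, 63, 94, 128, 47, 64, 120, 32, 60, 16, 30, 8, 15, 4, 104, 2, 52, 1]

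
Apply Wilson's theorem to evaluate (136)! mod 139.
(138)! = (136)! × (137) × (138) ≡ -1 mod 139. So (136)! ≡ -1 × [(138)(137)]^(-1) ≡ 69 mod 139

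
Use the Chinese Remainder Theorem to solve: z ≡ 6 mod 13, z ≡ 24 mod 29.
M = 13 × 29 = 377. M₁ = 29, y₁ ≡ 9 mod 13. M₂ = 13, y₂ ≡ 9 mod 29. z = 6×29×9 + 24×13×9 ≡ 227 mod 377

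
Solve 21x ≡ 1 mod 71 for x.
Since 71 is prime, by Fermat 21^(-1) ≡ 21^{69} ≡ 44 mod 71. Verify: 21 × 44 = 924 ≡ 1 mod 71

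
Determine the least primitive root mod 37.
g = 2. Powers: [2, 4, 8, 16, 32, 27, 17, 34, 31, ...] generates all 36 non-zero residues.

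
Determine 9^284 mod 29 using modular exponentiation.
Using Fermat: 9^{28} ≡ 1 (mod 29). 284 ≡ 4 (mod 28). So 9^{284} ≡ 9^{4} ≡ 7 (mod 29)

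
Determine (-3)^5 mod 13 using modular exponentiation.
By repeated squaring (mod 13): (-3)^{1}≡10, (-3)^{2}≡9, (-3)^{4}≡3. Then (-3)^{5} = (-3)^{4+1} ≡ 3 × 10 ≡ 4 (mod 13)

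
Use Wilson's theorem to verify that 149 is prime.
(148)! mod 149 = 148. Since this equals -1 mod 149, Wilson confirms 149 is prime.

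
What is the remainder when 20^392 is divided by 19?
Using Fermat: 20^{18} ≡ 1 mod 19. 392 ≡ 14 mod 18. So 20^{392} ≡ 20^{14} ≡ 1 mod 19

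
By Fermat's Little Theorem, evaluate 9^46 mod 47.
By Fermat's Little Theorem, 9^{46} ≡ 1 mod 47 since 47 is prime and gcd(9, 47) = 1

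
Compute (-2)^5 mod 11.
By repeated squaring mod 11: (-2)^{1}≡9, (-2)^{2}≡4, (-2)^{4}≡5. Then (-2)^{5} = (-2)^{4+1} ≡ 5 × 9 ≡ 1 mod 11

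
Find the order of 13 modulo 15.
Powers of 13 mod 15: 13^1≡13, 13^2≡4, 13^3≡7, 13^4≡1. Order = 4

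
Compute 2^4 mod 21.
2^{4} = 16 ≡ 16 mod 21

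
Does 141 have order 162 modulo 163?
141^{54} ≡ 1 mod 163 and 54 < 162, so ord_163(141) = 54 ≠ 162 and 141 is not a primitive root.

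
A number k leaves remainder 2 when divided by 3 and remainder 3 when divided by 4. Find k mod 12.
M = 3 × 4 = 12. M₁ = 4, y₁ ≡ 1 mod 3. M₂ = 3, y₂ ≡ 3 mod 4. k = 2×4×1 + 3×3×3 ≡ 11 mod 12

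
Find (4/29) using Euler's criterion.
(4/29) = 4^{14} mod 29 = 1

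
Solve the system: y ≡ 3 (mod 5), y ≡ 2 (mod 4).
M = 5 × 4 = 20. M₁ = 4, y₁ ≡ 4 (mod 5). M₂ = 5, y₂ ≡ 1 (mod 4). y = 3×4×4 + 2×5×1 ≡ 18 (mod 20)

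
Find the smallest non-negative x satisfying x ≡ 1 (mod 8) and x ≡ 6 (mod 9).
M = 8 × 9 = 72. M₁ = 9, y₁ ≡ 1 (mod 8). M₂ = 8, y₂ ≡ 8 (mod 9). x = 1×9×1 + 6×8×8 ≡ 33 (mod 72)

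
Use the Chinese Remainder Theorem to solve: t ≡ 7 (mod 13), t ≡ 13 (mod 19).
M = 13 × 19 = 247. M₁ = 19, y₁ ≡ 11 (mod 13). M₂ = 13, y₂ ≡ 3 (mod 19). t = 7×19×11 + 13×13×3 ≡ 241 (mod 247)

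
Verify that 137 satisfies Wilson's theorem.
(136)! mod 137 = 136. Since this equals -1 mod 137, Wilson confirms 137 is prime.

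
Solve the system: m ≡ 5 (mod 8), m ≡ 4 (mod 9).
M = 8 × 9 = 72. M₁ = 9, y₁ ≡ 1 (mod 8). M₂ = 8, y₂ ≡ 8 (mod 9). m = 5×9×1 + 4×8×8 ≡ 13 (mod 72)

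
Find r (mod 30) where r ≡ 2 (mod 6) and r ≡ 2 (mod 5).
M = 6 × 5 = 30. M₁ = 5, y₁ ≡ 5 (mod 6). M₂ = 6, y₂ ≡ 1 (mod 5). r = 2×5×5 + 2×6×1 ≡ 2 (mod 30)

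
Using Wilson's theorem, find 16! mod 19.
(18)! = (16)! × (17) × (18) ≡ -1 (mod 19). So (16)! ≡ -1 × [(18)(17)]^(-1) ≡ 9 (mod 19)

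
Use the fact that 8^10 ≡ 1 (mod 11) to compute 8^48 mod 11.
By Fermat: 8^{10} ≡ 1 (mod 11). 48 = 4×10 + 8. So 8^{48} ≡ 8^{8} ≡ 5 (mod 11)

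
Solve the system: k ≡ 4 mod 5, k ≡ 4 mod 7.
M = 5 × 7 = 35. M₁ = 7, y₁ ≡ 3 mod 5. M₂ = 5, y₂ ≡ 3 mod 7. k = 4×7×3 + 4×5×3 ≡ 4 mod 35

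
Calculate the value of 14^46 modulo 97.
By repeated squaring mod 97: 14^{1}≡14, 14^{2}≡2, 14^{4}≡4, 14^{8}≡16, 14^{16}≡62, 14^{32}≡61. Then 14^{46} = 14^{32+8+4+2} ≡ 61 × 16 × 4 × 2 ≡ 48 mod 97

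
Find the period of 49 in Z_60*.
Powers of 49 mod 60: 49^1≡49, 49^2≡1. So the order of 49 is 2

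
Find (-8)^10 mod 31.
By repeated squaring mod 31: (-8)^{1}≡23, (-8)^{2}≡2, (-8)^{4}≡4, (-8)^{8}≡16. Then (-8)^{10} = (-8)^{8+2} ≡ 16 × 2 ≡ 1 mod 31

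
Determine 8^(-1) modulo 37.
Since 37 is prime, by Fermat 8^(-1) ≡ 8^{35} ≡ 14 mod 37. Verify: 8 × 14 = 112 ≡ 1 mod 37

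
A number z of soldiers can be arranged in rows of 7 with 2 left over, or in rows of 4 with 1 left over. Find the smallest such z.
M = 7 × 4 = 28. M₁ = 4, y₁ ≡ 2 mod 7. M₂ = 7, y₂ ≡ 3 mod 4. z = 2×4×2 + 1×7×3 ≡ 9 mod 28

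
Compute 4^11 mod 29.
By repeated squaring (mod 29): 4^{1}≡4, 4^{2}≡16, 4^{4}≡24, 4^{8}≡25. Then 4^{11} = 4^{8+2+1} ≡ 25 × 16 × 4 ≡ 5 (mod 29)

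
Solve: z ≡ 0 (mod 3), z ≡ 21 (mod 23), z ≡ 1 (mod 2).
M = 3 × 23 × 2 = 138. M₁ = 46, y₁ ≡ 1 (mod 3). M₂ = 6, y₂ ≡ 4 (mod 23). M₃ = 69, y₃ ≡ 1 (mod 2). z = 0×46×1 + 21×6×4 + 1×69×1 ≡ 21 (mod 138)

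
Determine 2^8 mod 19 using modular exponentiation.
By repeated squaring (mod 19): 2^{1}≡2, 2^{2}≡4, 2^{4}≡16, 2^{8}≡9. So 2^{8} ≡ 9 (mod 19)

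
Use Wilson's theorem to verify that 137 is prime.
(136)! mod 137 = 136. Since this equals -1 mod 137, Wilson confirms 137 is prime.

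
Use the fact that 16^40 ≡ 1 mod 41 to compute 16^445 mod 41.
By Fermat: 16^{40} ≡ 1 mod 41. 445 ≡ 5 mod 40. So 16^{445} ≡ 16^{5} ≡ 1 mod 41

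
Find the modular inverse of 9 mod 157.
Since 157 is prime, by Fermat 9^(-1) ≡ 9^{155} ≡ 35 mod 157. Verify: 9 × 35 = 315 ≡ 1 mod 157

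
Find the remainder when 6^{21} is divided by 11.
By Fermat: 6^{10} ≡ 1 mod 11. 21 = 2×10 + 1. So 6^{21} ≡ 6^{1} ≡ 6 mod 11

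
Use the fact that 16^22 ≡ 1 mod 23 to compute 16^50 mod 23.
By Fermat: 16^{22} ≡ 1 mod 23. 50 = 2×22 + 6. So 16^{50} ≡ 16^{6} ≡ 4 mod 23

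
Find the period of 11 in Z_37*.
Powers of 11 mod 37: 11^1≡11, 11^2≡10, 11^3≡36, 11^4≡26, 11^5≡27, 11^6≡1. Order = 6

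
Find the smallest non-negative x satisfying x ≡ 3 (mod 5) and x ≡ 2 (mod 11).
M = 5 × 11 = 55. M₁ = 11, y₁ ≡ 1 (mod 5). M₂ = 5, y₂ ≡ 9 (mod 11). x = 3×11×1 + 2×5×9 ≡ 13 (mod 55)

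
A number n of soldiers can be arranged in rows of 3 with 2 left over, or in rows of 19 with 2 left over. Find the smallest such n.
M = 3 × 19 = 57. M₁ = 19, y₁ ≡ 1 (mod 3). M₂ = 3, y₂ ≡ 13 (mod 19). n = 2×19×1 + 2×3×13 ≡ 2 (mod 57)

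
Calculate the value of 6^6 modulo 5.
Using Fermat: 6^{4} ≡ 1 (mod 5). 6 ≡ 2 (mod 4). So 6^{6} ≡ 6^{2} ≡ 1 (mod 5)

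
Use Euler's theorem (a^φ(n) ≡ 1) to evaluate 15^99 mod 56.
By Euler: 15^{24} ≡ 1 mod 56 since gcd(15, 56) = 1. 99 = 4×24 + 3. So 15^{99} ≡ 15^{3} ≡ 15 mod 56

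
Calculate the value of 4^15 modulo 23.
By repeated squaring mod 23: 4^{1}≡4, 4^{2}≡16, 4^{4}≡3, 4^{8}≡9. Then 4^{15} = 4^{8+4+2+1} ≡ 9 × 3 × 16 × 4 ≡ 3 mod 23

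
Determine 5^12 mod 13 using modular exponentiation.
Using Fermat: 5^{12} ≡ 1 mod 13. 12 ≡ 0 mod 12. So 5^{12} ≡ 5^{0} ≡ 1 mod 13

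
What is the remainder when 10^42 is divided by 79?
By repeated squaring mod 79: 10^{1}≡10, 10^{2}≡21, 10^{4}≡46, 10^{8}≡62, 10^{16}≡52, 10^{32}≡18. Then 10^{42} = 10^{32+8+2} ≡ 18 × 62 × 21 ≡ 52 mod 79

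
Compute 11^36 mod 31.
Using Fermat: 11^{30} ≡ 1 (mod 31). 36 ≡ 6 (mod 30). So 11^{36} ≡ 11^{6} ≡ 4 (mod 31)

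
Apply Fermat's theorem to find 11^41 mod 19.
By Fermat: 11^{18} ≡ 1 mod 19. 41 = 2×18 + 5. So 11^{41} ≡ 11^{5} ≡ 7 mod 19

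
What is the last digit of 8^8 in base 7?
Using Fermat: 8^{6} ≡ 1 (mod 7). 8 ≡ 2 (mod 6). So 8^{8} ≡ 8^{2} ≡ 1 (mod 7)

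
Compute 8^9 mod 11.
By repeated squaring mod 11: 8^{1}≡8, 8^{2}≡9, 8^{4}≡4, 8^{8}≡5. Then 8^{9} = 8^{8+1} ≡ 5 × 8 ≡ 7 mod 11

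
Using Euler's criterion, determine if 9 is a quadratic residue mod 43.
By Euler's criterion: 9^{21} ≡ 1 (mod 43). Since this equals 1, 9 is a QR.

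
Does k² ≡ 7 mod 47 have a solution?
By Euler's criterion: 7^{23} ≡ 1 mod 47. Since this equals 1, 7 is a QR.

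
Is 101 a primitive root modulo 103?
ord_103(101) divides 102. For each prime q|102: 101^{51}≡102, 101^{34}≡46, 101^{6}≡64, none ≡ 1. So 101 has order 102 and is a primitive root mod 103.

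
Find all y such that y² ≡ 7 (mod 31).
The square roots of 7 mod 31 are 10 and 21. Verify: 10² = 100 ≡ 7 (mod 31)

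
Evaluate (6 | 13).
(6/13) = 6^{6} mod 13 = -1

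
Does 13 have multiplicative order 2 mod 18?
Powers of 13 mod 18: 13^1≡13, 13^2≡7, 13^3≡1. 13^2≡7≢1, so ord ≠ 2. No, the actual order is 3.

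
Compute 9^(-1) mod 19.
Since 19 is prime, by Fermat 9^(-1) ≡ 9^{17} ≡ 17 mod 19. Verify: 9 × 17 = 153 ≡ 1 mod 19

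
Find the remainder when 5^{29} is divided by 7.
By Fermat: 5^{6} ≡ 1 (mod 7). 29 = 4×6 + 5. So 5^{29} ≡ 5^{5} ≡ 3 (mod 7)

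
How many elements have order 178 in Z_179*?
A prime p has φ(p-1) primitive roots; here φ(178) = 88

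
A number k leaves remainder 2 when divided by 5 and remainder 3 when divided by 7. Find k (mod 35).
M = 5 × 7 = 35. M₁ = 7, y₁ ≡ 3 (mod 5). M₂ = 5, y₂ ≡ 3 (mod 7). k = 2×7×3 + 3×5×3 ≡ 17 (mod 35)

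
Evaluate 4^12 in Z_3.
Using Fermat: 4^{2} ≡ 1 mod 3. 12 ≡ 0 mod 2. So 4^{12} ≡ 4^{0} ≡ 1 mod 3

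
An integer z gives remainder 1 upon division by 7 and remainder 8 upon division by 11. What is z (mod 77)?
M = 7 × 11 = 77. M₁ = 11, y₁ ≡ 2 (mod 7). M₂ = 7, y₂ ≡ 8 (mod 11). z = 1×11×2 + 8×7×8 ≡ 8 (mod 77)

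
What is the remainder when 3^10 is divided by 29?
By repeated squaring (mod 29): 3^{1}≡3, 3^{2}≡9, 3^{4}≡23, 3^{8}≡7. Then 3^{10} = 3^{8+2} ≡ 7 × 9 ≡ 5 (mod 29)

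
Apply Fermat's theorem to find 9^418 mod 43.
By Fermat: 9^{42} ≡ 1 mod 43. 418 ≡ 40 mod 42. So 9^{418} ≡ 9^{40} ≡ 17 mod 43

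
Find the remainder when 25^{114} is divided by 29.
By Fermat: 25^{28} ≡ 1 mod 29. 114 = 4×28 + 2. So 25^{114} ≡ 25^{2} ≡ 16 mod 29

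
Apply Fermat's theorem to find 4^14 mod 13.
By Fermat: 4^{12} ≡ 1 mod 13. So 4^{14} = 4^{12} · 4^{2} ≡ 4^{2} ≡ 3 mod 13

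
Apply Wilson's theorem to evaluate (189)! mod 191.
(190)! = (189)! × (190) ≡ -1 (mod 191). So (189)! ≡ -1 × (190)^(-1) ≡ (-1)×(-1) = 1 (mod 191)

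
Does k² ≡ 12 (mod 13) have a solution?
By Euler's criterion: 12^{6} ≡ 1 (mod 13). Since this equals 1, 12 is a QR.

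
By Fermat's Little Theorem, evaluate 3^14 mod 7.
By Fermat: 3^{6} ≡ 1 (mod 7). 14 = 2×6 + 2. So 3^{14} ≡ 3^{2} ≡ 2 (mod 7)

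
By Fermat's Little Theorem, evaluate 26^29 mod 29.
By Fermat: 26^{28} ≡ 1 (mod 29). So 26^{29} = 26^{28} · 26^{1} ≡ 26^{1} ≡ 26 (mod 29)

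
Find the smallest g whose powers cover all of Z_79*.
g = 3. For each prime q|78: 3^{39}≡78, 3^{26}≡23, 3^{6}≡18, none ≡ 1, so ord_79(3) = 78 and 3 is a primitive root.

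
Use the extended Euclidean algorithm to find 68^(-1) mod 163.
Extended GCD: 68(12) + 163(-5) = 1. So 68^(-1) ≡ 12 mod 163. Verify: 68 × 12 = 816 ≡ 1 mod 163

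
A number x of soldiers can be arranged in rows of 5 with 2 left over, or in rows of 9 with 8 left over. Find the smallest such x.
M = 5 × 9 = 45. M₁ = 9, y₁ ≡ 4 (mod 5). M₂ = 5, y₂ ≡ 2 (mod 9). x = 2×9×4 + 8×5×2 ≡ 17 (mod 45)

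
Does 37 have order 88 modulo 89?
37^{8} ≡ 1 mod 89 and 8 < 88, so ord_89(37) = 8 ≠ 88 and 37 is not a primitive root.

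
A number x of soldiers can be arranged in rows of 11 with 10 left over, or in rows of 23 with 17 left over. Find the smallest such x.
M = 11 × 23 = 253. M₁ = 23, y₁ ≡ 1 mod 11. M₂ = 11, y₂ ≡ 21 mod 23. x = 10×23×1 + 17×11×21 ≡ 109 mod 253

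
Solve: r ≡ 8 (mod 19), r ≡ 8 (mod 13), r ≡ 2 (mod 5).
M = 19 × 13 × 5 = 1235. M₁ = 65, y₁ ≡ 12 (mod 19). M₂ = 95, y₂ ≡ 10 (mod 13). M₃ = 247, y₃ ≡ 3 (mod 5). r = 8×65×12 + 8×95×10 + 2×247×3 ≡ 502 (mod 1235)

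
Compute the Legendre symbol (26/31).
(26/31) = 26^{15} mod 31 = -1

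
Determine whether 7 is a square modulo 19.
By Euler's criterion: 7^{9} ≡ 1 mod 19. Since this equals 1, 7 is a QR.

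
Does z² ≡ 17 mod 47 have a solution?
By Euler's criterion: 17^{23} ≡ 1 mod 47. Since this equals 1, 17 is a QR.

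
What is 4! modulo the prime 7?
(6)! = (4)! × (5) × (6) ≡ -1 mod 7. So (4)! ≡ -1 × [(6)(5)]^(-1) ≡ 3 mod 7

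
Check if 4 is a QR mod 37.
By Euler's criterion: 4^{18} ≡ 1 mod 37. Since this equals 1, 4 is a QR.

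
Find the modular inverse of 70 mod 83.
Since 83 is prime, by Fermat 70^(-1) ≡ 70^{81} ≡ 51 mod 83. Verify: 70 × 51 = 3570 ≡ 1 mod 83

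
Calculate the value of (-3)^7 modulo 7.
Using Fermat: (-3)^{6} ≡ 1 (mod 7). 7 ≡ 1 (mod 6). So (-3)^{7} ≡ (-3)^{1} ≡ 4 (mod 7)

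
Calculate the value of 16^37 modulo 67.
By repeated squaring (mod 67): 16^{1}≡16, 16^{2}≡55, 16^{4}≡10, 16^{8}≡33, 16^{16}≡17, 16^{32}≡21. Then 16^{37} = 16^{32+4+1} ≡ 21 × 10 × 16 ≡ 10 (mod 67)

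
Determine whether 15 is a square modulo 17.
By Euler's criterion: 15^{8} ≡ 1 (mod 17). Since this equals 1, 15 is a QR.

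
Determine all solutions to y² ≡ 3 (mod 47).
The square roots of 3 mod 47 are 12 and 35. Verify: 12² = 144 ≡ 3 (mod 47)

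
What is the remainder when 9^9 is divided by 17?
By repeated squaring mod 17: 9^{1}≡9, 9^{2}≡13, 9^{4}≡16, 9^{8}≡1. Then 9^{9} = 9^{8+1} ≡ 1 × 9 ≡ 9 mod 17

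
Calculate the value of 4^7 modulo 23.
By repeated squaring (mod 23): 4^{1}≡4, 4^{2}≡16, 4^{4}≡3. Then 4^{7} = 4^{4+2+1} ≡ 3 × 16 × 4 ≡ 8 (mod 23)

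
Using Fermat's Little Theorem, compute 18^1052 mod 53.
By Fermat: 18^{52} ≡ 1 mod 53. 1052 ≡ 12 mod 52. So 18^{1052} ≡ 18^{12} ≡ 16 mod 53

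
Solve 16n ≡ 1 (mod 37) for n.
Since 37 is prime, by Fermat 16^(-1) ≡ 16^{35} ≡ 7 (mod 37). Verify: 16 × 7 = 112 ≡ 1 (mod 37)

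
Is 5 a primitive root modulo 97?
ord_97(5) divides 96. For each prime q|96: 5^{48}≡96, 5^{32}≡35, none ≡ 1. So 5 has order 96 and is a primitive root mod 97.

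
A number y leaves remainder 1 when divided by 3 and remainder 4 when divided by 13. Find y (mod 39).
M = 3 × 13 = 39. M₁ = 13, y₁ ≡ 1 (mod 3). M₂ = 3, y₂ ≡ 9 (mod 13). y = 1×13×1 + 4×3×9 ≡ 4 (mod 39)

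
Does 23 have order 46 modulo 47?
ord_47(23) divides 46. For each prime q|46: 23^{23}≡46, 23^{2}≡12, none ≡ 1. So 23 has order 46 and is a primitive root mod 47.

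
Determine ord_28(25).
Powers of 25 mod 28: 25^1≡25, 25^2≡9, 25^3≡1. Order = 3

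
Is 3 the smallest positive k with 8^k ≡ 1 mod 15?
Powers of 8 mod 15: 8^1≡8, 8^2≡4, 8^3≡2, 8^4≡1. 8^3≡2≢1, so ord ≠ 3. No, the actual order is 4.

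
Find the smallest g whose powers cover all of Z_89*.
g = 3. For each prime q|88: 3^{44}≡88, 3^{8}≡64, none ≡ 1, so ord_89(3) = 88 and 3 is a primitive root.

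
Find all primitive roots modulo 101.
There are φ(100) = 40 primitive roots mod 101: {2, 3, 7, 8, 11, 12, 15, 18, 26, 27, 28, 29, 34, 35, 38, 40, 42, 46, 48, 50, 51, 53, 55, 59, 61, 63, 66, 67, 72, 73, 74, 75, 83, 86, 89, 90, 93, 94, 98, 99}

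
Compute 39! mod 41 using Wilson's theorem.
(40)! = (39)! × (40) ≡ -1 mod 41. So (39)! ≡ -1 × (40)^(-1) ≡ (-1)×(-1) = 1 mod 41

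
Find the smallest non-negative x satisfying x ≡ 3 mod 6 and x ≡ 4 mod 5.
M = 6 × 5 = 30. M₁ = 5, y₁ ≡ 5 mod 6. M₂ = 6, y₂ ≡ 1 mod 5. x = 3×5×5 + 4×6×1 ≡ 9 mod 30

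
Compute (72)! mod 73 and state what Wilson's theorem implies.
(72)! mod 73 = 72. Since this equals -1 (mod 73), Wilson confirms 73 is prime.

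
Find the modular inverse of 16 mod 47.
Since 47 is prime, by Fermat 16^(-1) ≡ 16^{45} ≡ 3 mod 47. Verify: 16 × 3 = 48 ≡ 1 mod 47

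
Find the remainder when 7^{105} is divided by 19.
By Fermat: 7^{18} ≡ 1 (mod 19). 105 = 5×18 + 15. So 7^{105} ≡ 7^{15} ≡ 1 (mod 19)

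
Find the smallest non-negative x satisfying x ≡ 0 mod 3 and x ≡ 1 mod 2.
M = 3 × 2 = 6. M₁ = 2, y₁ ≡ 2 mod 3. M₂ = 3, y₂ ≡ 1 mod 2. x = 0×2×2 + 1×3×1 ≡ 3 mod 6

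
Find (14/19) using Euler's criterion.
(14/19) = 14^{9} mod 19 = -1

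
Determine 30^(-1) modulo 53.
Since 53 is prime, by Fermat 30^(-1) ≡ 30^{51} ≡ 23 (mod 53). Verify: 30 × 23 = 690 ≡ 1 (mod 53)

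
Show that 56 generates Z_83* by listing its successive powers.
56^1, 56^2, ..., 56^{82} mod 83: [56, 65, 71, 75, 50, 61, 13, 64, 15, 10, 62, 69, 46, 3, 2, 29, 47, 59, 67, 17, 39, 26, 45, 30, 20, 41, 55, 9, 6, 4, 58, 11, 35, 51, 34, 78, 52, 7, 60, 40, 82, 27, 18, 12, 8, 33, 22, 70, 19, 68, 73, 21, 14, 37, 80, 81, 54, 36, 24, 16, 66, 44, 57, 38, 53, 63, 42, 28, 74, 77, 79, 25, 72, 48, 32, 49, 5, 31, 76, 23, 43, 1]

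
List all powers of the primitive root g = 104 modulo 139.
104^1, 104^2, ..., 104^{138} mod 139: [104, 113, 76, 120, 109, 77, 85, 83, 14, 66, 53, 91, 12, 136, 105, 78, 50, 57, 90, 47, 23, 29, 97, 80, 119, 5, 103, 9, 102, 44, 128, 107, 8, 137, 70, 52, 126, 38, 60, 124, 108, 112, 111, 7, 33, 96, 115, 6, 68, 122, 39, 25, 98, 45, 93, 81, 84, 118, 40, 129, 72, 121, 74, 51, 22, 64, 123, 4, 138, 35, 26, 63, 19, 30, 62, 54, 56, 125, 73, 86, 48, 127, 3, 34, 61, 89, 82, 49, 92, 116, 110, 42, 59, 20, 134, 36, 130, 37, 95, 11, 32, 131, 2, 69, 87, 13, 101, 79, 15, 31, 27, 28, 132, 106, 43, 24, 133, 71, 17, 100, 114, 41, 94, 46, 58, 55, 21, 99, 10, 67, 18, 65, 88, 117, 75, 16, 135, 1]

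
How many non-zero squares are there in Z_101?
The squaring map on Z_101* is 2-to-1, so there are (100)/2 = 50 QRs.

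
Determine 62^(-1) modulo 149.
Since 149 is prime, by Fermat 62^(-1) ≡ 62^{147} ≡ 137 mod 149. Verify: 62 × 137 = 8494 ≡ 1 mod 149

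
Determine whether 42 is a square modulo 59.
By Euler's criterion: 42^{29} ≡ 58 mod 59. Since this equals -1 (≡ 58), 42 is not a QR.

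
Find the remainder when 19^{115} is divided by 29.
By Fermat: 19^{28} ≡ 1 (mod 29). 115 = 4×28 + 3. So 19^{115} ≡ 19^{3} ≡ 15 (mod 29)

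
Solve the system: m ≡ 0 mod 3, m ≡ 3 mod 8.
M = 3 × 8 = 24. M₁ = 8, y₁ ≡ 2 mod 3. M₂ = 3, y₂ ≡ 3 mod 8. m = 0×8×2 + 3×3×3 ≡ 3 mod 24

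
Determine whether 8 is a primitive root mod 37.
8^{12} ≡ 1 mod 37 and 12 < 36, so ord_37(8) = 12 ≠ 36 and 8 is not a primitive root.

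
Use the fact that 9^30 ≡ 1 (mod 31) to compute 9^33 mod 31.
By Fermat: 9^{30} ≡ 1 (mod 31). So 9^{33} = 9^{30} · 9^{3} ≡ 9^{3} ≡ 16 (mod 31)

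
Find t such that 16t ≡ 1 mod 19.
Since 19 is prime, by Fermat 16^(-1) ≡ 16^{17} ≡ 6 mod 19. Verify: 16 × 6 = 96 ≡ 1 mod 19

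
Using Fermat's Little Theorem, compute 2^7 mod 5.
By Fermat: 2^{4} ≡ 1 (mod 5). So 2^{7} = 2^{4} · 2^{3} ≡ 2^{3} ≡ 3 (mod 5)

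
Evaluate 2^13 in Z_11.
Using Fermat: 2^{10} ≡ 1 (mod 11). 13 ≡ 3 (mod 10). So 2^{13} ≡ 2^{3} ≡ 8 (mod 11)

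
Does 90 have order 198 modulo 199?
90^{33} ≡ 1 mod 199 and 33 < 198, so ord_199(90) = 33 ≠ 198 and 90 is not a primitive root.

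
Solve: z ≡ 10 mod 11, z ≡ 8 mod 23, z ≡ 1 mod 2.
M = 11 × 23 × 2 = 506. M₁ = 46, y₁ ≡ 6 mod 11. M₂ = 22, y₂ ≡ 22 mod 23. M₃ = 253, y₃ ≡ 1 mod 2. z = 10×46×6 + 8×22×22 + 1×253×1 ≡ 307 mod 506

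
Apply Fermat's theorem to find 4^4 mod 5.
By Fermat's Little Theorem, 4^{4} ≡ 1 mod 5 since 5 is prime and gcd(4, 5) = 1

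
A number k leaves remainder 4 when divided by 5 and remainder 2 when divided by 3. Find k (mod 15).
M = 5 × 3 = 15. M₁ = 3, y₁ ≡ 2 (mod 5). M₂ = 5, y₂ ≡ 2 (mod 3). k = 4×3×2 + 2×5×2 ≡ 14 (mod 15)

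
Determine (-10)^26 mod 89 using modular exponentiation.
By repeated squaring mod 89: (-10)^{1}≡79, (-10)^{2}≡11, (-10)^{4}≡32, (-10)^{8}≡45, (-10)^{16}≡67. Then (-10)^{26} = (-10)^{16+8+2} ≡ 67 × 45 × 11 ≡ 57 mod 89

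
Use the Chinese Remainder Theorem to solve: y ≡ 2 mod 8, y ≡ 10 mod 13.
M = 8 × 13 = 104. M₁ = 13, y₁ ≡ 5 mod 8. M₂ = 8, y₂ ≡ 5 mod 13. y = 2×13×5 + 10×8×5 ≡ 10 mod 104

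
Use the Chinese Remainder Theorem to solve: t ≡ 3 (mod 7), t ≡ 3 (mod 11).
M = 7 × 11 = 77. M₁ = 11, y₁ ≡ 2 (mod 7). M₂ = 7, y₂ ≡ 8 (mod 11). t = 3×11×2 + 3×7×8 ≡ 3 (mod 77)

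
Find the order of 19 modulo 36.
Powers of 19 mod 36: 19^1≡19, 19^2≡1. So the order of 19 is 2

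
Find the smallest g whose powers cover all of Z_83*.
g = 2. For each prime q|82: 2^{41}≡82, 2^{2}≡4, none ≡ 1, so ord_83(2) = 82 and 2 is a primitive root.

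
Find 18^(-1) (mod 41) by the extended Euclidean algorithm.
Extended GCD: 18(16) + 41(-7) = 1. So 18^(-1) ≡ 16 (mod 41). Verify: 18 × 16 = 288 ≡ 1 (mod 41)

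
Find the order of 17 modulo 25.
Powers of 17 mod 25: 17^1≡17, 17^2≡14, 17^3≡13, 17^4≡21, 17^5≡7, 17^6≡19, 17^7≡23, 17^8≡16, 17^9≡22, 17^10≡24, 17^11≡8, 17^12≡11, 17^13≡12, 17^14≡4, 17^15≡18, 17^16≡6, 17^17≡2, 17^18≡9, 17^19≡3, 17^20≡1. ord_25(17) = 20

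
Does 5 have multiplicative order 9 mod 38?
Powers of 5 mod 38: 5^1≡5, 5^2≡25, 5^3≡11, 5^4≡17, 5^5≡9, 5^6≡7, 5^7≡35, 5^8≡23, 5^9≡1. First k with 5^k≡1 is k=9. Yes, ord_38(5) = 9.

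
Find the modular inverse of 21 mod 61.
Since 61 is prime, by Fermat 21^(-1) ≡ 21^{59} ≡ 32 mod 61. Verify: 21 × 32 = 672 ≡ 1 mod 61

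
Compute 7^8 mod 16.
By repeated squaring (mod 16): 7^{1}≡7, 7^{2}≡1, 7^{4}≡1, 7^{8}≡1. So 7^{8} ≡ 1 (mod 16)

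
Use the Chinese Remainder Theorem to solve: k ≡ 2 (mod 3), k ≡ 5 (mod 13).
M = 3 × 13 = 39. M₁ = 13, y₁ ≡ 1 (mod 3). M₂ = 3, y₂ ≡ 9 (mod 13). k = 2×13×1 + 5×3×9 ≡ 5 (mod 39)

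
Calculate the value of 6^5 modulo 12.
By repeated squaring mod 12: 6^{1}≡6, 6^{2}≡0, 6^{4}≡0. Then 6^{5} = 6^{4+1} ≡ 0 × 6 ≡ 0 mod 12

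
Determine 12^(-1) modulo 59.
Since 59 is prime, by Fermat 12^(-1) ≡ 12^{57} ≡ 5 (mod 59). Verify: 12 × 5 = 60 ≡ 1 (mod 59)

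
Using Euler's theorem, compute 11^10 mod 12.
By Euler: 11^{4} ≡ 1 (mod 12) since gcd(11, 12) = 1. 10 = 2×4 + 2. So 11^{10} ≡ 11^{2} ≡ 1 (mod 12)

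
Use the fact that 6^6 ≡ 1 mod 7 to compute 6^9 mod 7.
By Fermat: 6^{6} ≡ 1 mod 7. So 6^{9} = 6^{6} · 6^{3} ≡ 6^{3} ≡ 6 mod 7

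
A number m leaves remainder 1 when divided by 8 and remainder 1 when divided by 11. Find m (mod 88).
M = 8 × 11 = 88. M₁ = 11, y₁ ≡ 3 (mod 8). M₂ = 8, y₂ ≡ 7 (mod 11). m = 1×11×3 + 1×8×7 ≡ 1 (mod 88)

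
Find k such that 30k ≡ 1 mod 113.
Since 113 is prime, by Fermat 30^(-1) ≡ 30^{111} ≡ 49 mod 113. Verify: 30 × 49 = 1470 ≡ 1 mod 113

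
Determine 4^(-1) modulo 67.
Since 67 is prime, by Fermat 4^(-1) ≡ 4^{65} ≡ 17 (mod 67). Verify: 4 × 17 = 68 ≡ 1 (mod 67)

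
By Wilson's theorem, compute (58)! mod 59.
By Wilson's theorem, (58)! ≡ -1 ≡ 58 mod 59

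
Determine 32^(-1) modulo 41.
Since 41 is prime, by Fermat 32^(-1) ≡ 32^{39} ≡ 9 (mod 41). Verify: 32 × 9 = 288 ≡ 1 (mod 41)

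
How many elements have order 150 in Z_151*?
Number of primitive roots mod 151 = φ(p-1) = φ(150) = 40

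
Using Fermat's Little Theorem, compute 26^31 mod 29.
By Fermat: 26^{28} ≡ 1 (mod 29). So 26^{31} = 26^{28} · 26^{3} ≡ 26^{3} ≡ 2 (mod 29)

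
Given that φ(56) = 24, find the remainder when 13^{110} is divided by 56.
By Euler: 13^{24} ≡ 1 mod 56 since gcd(13, 56) = 1. 110 = 4×24 + 14. So 13^{110} ≡ 13^{14} ≡ 1 mod 56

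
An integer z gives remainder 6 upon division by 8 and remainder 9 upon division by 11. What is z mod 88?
M = 8 × 11 = 88. M₁ = 11, y₁ ≡ 3 mod 8. M₂ = 8, y₂ ≡ 7 mod 11. z = 6×11×3 + 9×8×7 ≡ 86 mod 88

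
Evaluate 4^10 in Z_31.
By repeated squaring (mod 31): 4^{1}≡4, 4^{2}≡16, 4^{4}≡8, 4^{8}≡2. Then 4^{10} = 4^{8+2} ≡ 2 × 16 ≡ 1 (mod 31)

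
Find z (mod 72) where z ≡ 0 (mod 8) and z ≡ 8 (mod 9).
M = 8 × 9 = 72. M₁ = 9, y₁ ≡ 1 (mod 8). M₂ = 8, y₂ ≡ 8 (mod 9). z = 0×9×1 + 8×8×8 ≡ 8 (mod 72)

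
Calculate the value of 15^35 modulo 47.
By repeated squaring mod 47: 15^{1}≡15, 15^{2}≡37, 15^{4}≡6, 15^{8}≡36, 15^{16}≡27, 15^{32}≡24. Then 15^{35} = 15^{32+2+1} ≡ 24 × 37 × 15 ≡ 19 mod 47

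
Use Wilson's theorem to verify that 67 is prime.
(66)! mod 67 = 66. Since this equals -1 mod 67, Wilson confirms 67 is prime.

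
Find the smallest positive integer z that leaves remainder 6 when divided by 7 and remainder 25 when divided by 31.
M = 7 × 31 = 217. M₁ = 31, y₁ ≡ 5 (mod 7). M₂ = 7, y₂ ≡ 9 (mod 31). z = 6×31×5 + 25×7×9 ≡ 118 (mod 217)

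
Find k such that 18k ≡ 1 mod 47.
Since 47 is prime, by Fermat 18^(-1) ≡ 18^{45} ≡ 34 mod 47. Verify: 18 × 34 = 612 ≡ 1 mod 47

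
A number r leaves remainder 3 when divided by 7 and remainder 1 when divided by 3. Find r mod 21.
M = 7 × 3 = 21. M₁ = 3, y₁ ≡ 5 mod 7. M₂ = 7, y₂ ≡ 1 mod 3. r = 3×3×5 + 1×7×1 ≡ 10 mod 21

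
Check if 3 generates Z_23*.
3^{11} ≡ 1 (mod 23) and 11 < 22, so ord_23(3) = 11 ≠ 22 and 3 is not a primitive root.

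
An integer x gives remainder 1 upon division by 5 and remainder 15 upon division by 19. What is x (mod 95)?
M = 5 × 19 = 95. M₁ = 19, y₁ ≡ 4 (mod 5). M₂ = 5, y₂ ≡ 4 (mod 19). x = 1×19×4 + 15×5×4 ≡ 91 (mod 95)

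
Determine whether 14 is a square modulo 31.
By Euler's criterion: 14^{15} ≡ 1 mod 31. Since this equals 1, 14 is a QR.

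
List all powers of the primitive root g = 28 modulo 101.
28^1, 28^2, ..., 28^{100} mod 101: [28, 77, 35, 71, 69, 13, 61, 92, 51, 14, 89, 68, 86, 85, 57, 81, 46, 76, 7, 95, 34, 43, 93, 79, 91, 23, 38, 54, 98, 17, 72, 97, 90, 96, 62, 19, 27, 49, 59, 36, 99, 45, 48, 31, 60, 64, 75, 80, 18, 100, 73, 24, 66, 30, 32, 88, 40, 9, 50, 87, 12, 33, 15, 16, 44, 20, 55, 25, 94, 6, 67, 58, 8, 22, 10, 78, 63, 47, 3, 84, 29, 4, 11, 5, 39, 82, 74, 52, 42, 65, 2, 56, 53, 70, 41, 37, 26, 21, 83, 1]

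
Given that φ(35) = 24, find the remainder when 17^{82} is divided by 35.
By Euler: 17^{24} ≡ 1 (mod 35) since gcd(17, 35) = 1. 82 = 3×24 + 10. So 17^{82} ≡ 17^{10} ≡ 4 (mod 35)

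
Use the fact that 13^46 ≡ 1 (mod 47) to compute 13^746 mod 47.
By Fermat: 13^{46} ≡ 1 (mod 47). 746 ≡ 10 (mod 46). So 13^{746} ≡ 13^{10} ≡ 2 (mod 47)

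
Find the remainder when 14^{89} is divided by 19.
By Fermat: 14^{18} ≡ 1 mod 19. 89 = 4×18 + 17. So 14^{89} ≡ 14^{17} ≡ 15 mod 19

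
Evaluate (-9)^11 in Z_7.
Using Fermat: (-9)^{6} ≡ 1 mod 7. 11 ≡ 5 mod 6. So (-9)^{11} ≡ (-9)^{5} ≡ 3 mod 7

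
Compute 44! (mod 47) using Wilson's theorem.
(46)! = (44)! × (45) × (46) ≡ -1 (mod 47). So (44)! ≡ -1 × [(46)(45)]^(-1) ≡ 23 (mod 47)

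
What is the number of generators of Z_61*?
A prime p has φ(p-1) primitive roots; here φ(60) = 16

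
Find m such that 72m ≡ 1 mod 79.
Since 79 is prime, by Fermat 72^(-1) ≡ 72^{77} ≡ 45 mod 79. Verify: 72 × 45 = 3240 ≡ 1 mod 79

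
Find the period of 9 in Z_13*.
Powers of 9 mod 13: 9^1≡9, 9^2≡3, 9^3≡1. Order = 3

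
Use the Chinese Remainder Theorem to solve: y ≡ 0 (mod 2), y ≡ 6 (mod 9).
M = 2 × 9 = 18. M₁ = 9, y₁ ≡ 1 (mod 2). M₂ = 2, y₂ ≡ 5 (mod 9). y = 0×9×1 + 6×2×5 ≡ 6 (mod 18)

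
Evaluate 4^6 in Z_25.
By repeated squaring mod 25: 4^{1}≡4, 4^{2}≡16, 4^{4}≡6. Then 4^{6} = 4^{4+2} ≡ 6 × 16 ≡ 21 mod 25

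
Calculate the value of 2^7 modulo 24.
By repeated squaring (mod 24): 2^{1}≡2, 2^{2}≡4, 2^{4}≡16. Then 2^{7} = 2^{4+2+1} ≡ 16 × 4 × 2 ≡ 8 (mod 24)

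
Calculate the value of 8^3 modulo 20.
8^{3} = 512 ≡ 12 mod 20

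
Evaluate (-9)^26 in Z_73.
By repeated squaring mod 73: (-9)^{1}≡64, (-9)^{2}≡8, (-9)^{4}≡64, (-9)^{8}≡8, (-9)^{16}≡64. Then (-9)^{26} = (-9)^{16+8+2} ≡ 64 × 8 × 8 ≡ 8 mod 73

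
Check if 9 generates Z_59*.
9^{29} ≡ 1 (mod 59) and 29 < 58, so ord_59(9) = 29 ≠ 58 and 9 is not a primitive root.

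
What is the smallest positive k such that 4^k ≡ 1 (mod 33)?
Powers of 4 mod 33: 4^1≡4, 4^2≡16, 4^3≡31, 4^4≡25, 4^5≡1. ord_33(4) = 5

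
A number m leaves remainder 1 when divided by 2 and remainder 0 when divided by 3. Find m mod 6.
M = 2 × 3 = 6. M₁ = 3, y₁ ≡ 1 mod 2. M₂ = 2, y₂ ≡ 2 mod 3. m = 1×3×1 + 0×2×2 ≡ 3 mod 6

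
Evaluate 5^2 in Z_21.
5^{2} = 25 ≡ 4 mod 21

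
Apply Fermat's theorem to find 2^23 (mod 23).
By Fermat: 2^{22} ≡ 1 (mod 23). So 2^{23} = 2^{22} · 2^{1} ≡ 2^{1} ≡ 2 (mod 23)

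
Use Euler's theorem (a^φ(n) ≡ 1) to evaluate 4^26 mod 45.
By Euler: 4^{24} ≡ 1 (mod 45) since gcd(4, 45) = 1. 26 = 1×24 + 2. So 4^{26} ≡ 4^{2} ≡ 16 (mod 45)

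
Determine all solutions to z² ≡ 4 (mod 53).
The square roots of 4 mod 53 are 51 and 2. Verify: 51² = 2601 ≡ 4 (mod 53)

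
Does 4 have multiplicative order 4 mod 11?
Powers of 4 mod 11: 4^1≡4, 4^2≡5, 4^3≡9, 4^4≡3, 4^5≡1. 4^4≡3≢1, so ord ≠ 4. No, the actual order is 5.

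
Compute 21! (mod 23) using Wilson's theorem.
(22)! = (21)! × (22) ≡ -1 (mod 23). So (21)! ≡ -1 × (22)^(-1) ≡ (-1)×(-1) = 1 (mod 23)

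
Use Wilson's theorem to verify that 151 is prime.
(150)! mod 151 = 150. Since this equals -1 (mod 151), Wilson confirms 151 is prime.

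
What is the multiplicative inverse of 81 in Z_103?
Since 103 is prime, by Fermat 81^(-1) ≡ 81^{101} ≡ 14 mod 103. Verify: 81 × 14 = 1134 ≡ 1 mod 103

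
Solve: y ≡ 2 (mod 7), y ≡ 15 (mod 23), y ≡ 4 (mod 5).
M = 7 × 23 × 5 = 805. M₁ = 115, y₁ ≡ 5 (mod 7). M₂ = 35, y₂ ≡ 2 (mod 23). M₃ = 161, y₃ ≡ 1 (mod 5). y = 2×115×5 + 15×35×2 + 4×161×1 ≡ 429 (mod 805)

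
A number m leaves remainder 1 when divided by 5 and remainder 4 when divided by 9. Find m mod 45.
M = 5 × 9 = 45. M₁ = 9, y₁ ≡ 4 mod 5. M₂ = 5, y₂ ≡ 2 mod 9. m = 1×9×4 + 4×5×2 ≡ 31 mod 45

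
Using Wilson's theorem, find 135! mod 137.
(136)! = (135)! × (136) ≡ -1 (mod 137). So (135)! ≡ -1 × (136)^(-1) ≡ (-1)×(-1) = 1 (mod 137)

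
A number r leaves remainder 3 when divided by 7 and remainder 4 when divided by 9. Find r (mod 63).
M = 7 × 9 = 63. M₁ = 9, y₁ ≡ 4 (mod 7). M₂ = 7, y₂ ≡ 4 (mod 9). r = 3×9×4 + 4×7×4 ≡ 31 (mod 63)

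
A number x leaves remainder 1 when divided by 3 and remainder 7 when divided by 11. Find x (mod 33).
M = 3 × 11 = 33. M₁ = 11, y₁ ≡ 2 (mod 3). M₂ = 3, y₂ ≡ 4 (mod 11). x = 1×11×2 + 7×3×4 ≡ 7 (mod 33)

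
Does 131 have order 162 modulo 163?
131^{81} ≡ 1 mod 163 and 81 < 162, so ord_163(131) = 81 ≠ 162 and 131 is not a primitive root.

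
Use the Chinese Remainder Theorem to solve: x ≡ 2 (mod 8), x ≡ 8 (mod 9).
M = 8 × 9 = 72. M₁ = 9, y₁ ≡ 1 (mod 8). M₂ = 8, y₂ ≡ 8 (mod 9). x = 2×9×1 + 8×8×8 ≡ 26 (mod 72)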